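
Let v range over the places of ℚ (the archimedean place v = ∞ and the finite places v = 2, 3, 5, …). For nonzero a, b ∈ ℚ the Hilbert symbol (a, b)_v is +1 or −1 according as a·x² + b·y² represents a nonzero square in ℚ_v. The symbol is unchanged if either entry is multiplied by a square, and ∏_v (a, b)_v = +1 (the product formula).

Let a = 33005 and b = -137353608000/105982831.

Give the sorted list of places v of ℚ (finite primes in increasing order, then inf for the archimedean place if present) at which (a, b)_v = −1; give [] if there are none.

[7, 31]

(a, b) ≡ (33005, -1023155) mod (ℚ^×)²; places V = {2, 3, 5, 7, 17, 23, 31, 41, 43, ∞}.
(a,b)_7: α=1, u≡4; β=1, v≡2 (mod 7); (4|7)=+1, (2|7)=+1; sign (−1)^1·+1^1·+1^1 = -1.
(a,b)_3: α=0, u≡2; β=2, v≡1 (mod 3); (2|3)=-1, (1|3)=+1; sign (−1)^0·-1^2·+1^0 = +1.
(a,b)_43: α=0, u≡24; β=-4, v≡34 (mod 43); (24|43)=+1, (34|43)=-1; sign (−1)^0·+1^-4·-1^0 = +1.
(a,b)_5: α=1, u≡1; β=3, v≡1 (mod 5); (1|5)=+1, (1|5)=+1; sign (−1)^0·+1^3·+1^1 = +1.
(a,b)_41: α=1, u≡26; β=1, v≡6 (mod 41); (26|41)=-1, (6|41)=-1; sign (−1)^0·-1^1·-1^1 = +1.
(a,b)_23: α=1, u≡9; β=1, v≡22 (mod 23); (9|23)=+1, (22|23)=-1; sign (−1)^1·+1^1·-1^1 = +1.
(a,b)_31: α=0, u≡21; β=-1, v≡4 (mod 31); (21|31)=-1, (4|31)=+1; sign (−1)^0·-1^-1·+1^0 = -1.
(a,b)_2: α=0, β=6; u≡5, v≡5 (mod 8); ε(u)ε(v)=0·0, αω(v)=0·1, βω(u)=6·1; sum ≡ 0  ⇒  +1.
(a,b)_∞: sgn(33005)=+, sgn(-1023155)=−, so +1.
(a,b)_17: α=0, u≡8; β=2, v≡3 (mod 17); (8|17)=+1, (3|17)=-1; sign (−1)^0·+1^2·-1^0 = +1.
|Ram(33005, -1023155)| = 2, even; anisotropic at {7, 31}.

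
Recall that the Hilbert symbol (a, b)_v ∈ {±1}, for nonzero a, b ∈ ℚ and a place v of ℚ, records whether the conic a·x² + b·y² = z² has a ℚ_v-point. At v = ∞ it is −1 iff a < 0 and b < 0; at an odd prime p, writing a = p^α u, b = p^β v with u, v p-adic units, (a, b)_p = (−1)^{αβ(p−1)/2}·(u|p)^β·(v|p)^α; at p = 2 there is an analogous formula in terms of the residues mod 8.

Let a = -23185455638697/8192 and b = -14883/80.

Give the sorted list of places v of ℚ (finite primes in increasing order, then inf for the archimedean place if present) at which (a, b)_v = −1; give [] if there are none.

[37, inf]

Mod squares: a ≡ -209346, b ≡ -615. Check v ∈ {∞, 2, 3, 5, 11, 23, 37, 41}.
v=11: a=11^4·(≡7), b=11^2·(≡3) mod 11; (7|11)=-1, (3|11)=+1; (−1)^{4·2·5}·(-1)^2·(+1)^4 = +1.
v=∞: -209346 < 0 and -615 < 0  ⇒  (a,b)_∞ = -1.
v=23: a=23^1·(≡3), b=23^0·(≡4) mod 23; (3|23)=+1, (4|23)=+1; (−1)^{1·0·11}·(+1)^0·(+1)^1 = +1.
v=5: a=5^0·(≡4), b=5^-1·(≡2) mod 5; (4|5)=+1, (2|5)=-1; (−1)^{0·-1·2}·(+1)^-1·(-1)^0 = +1.
v=41: a=41^3·(≡29), b=41^1·(≡38) mod 41; (29|41)=-1, (38|41)=-1; (−1)^{3·1·20}·(-1)^1·(-1)^3 = +1.
v=37: a=37^1·(≡34), b=37^0·(≡17) mod 37; (34|37)=+1, (17|37)=-1; (−1)^{1·0·18}·(+1)^0·(-1)^1 = -1.
v=3: a=3^3·(≡1), b=3^1·(≡2) mod 3; (1|3)=+1, (2|3)=-1; (−1)^{3·1·1}·(+1)^1·(-1)^3 = +1.
v=2: v_2(a)=-13, v_2(b)=-4; units ≡ 7, 1 (mod 8); ε·ε+αω+βω = 1·0+-13·0+-4·0 ≡ 0  ⇒  (a,b)_2 = +1.
(-209346, -615 / ℚ) ramifies at {37, ∞}: a division algebra.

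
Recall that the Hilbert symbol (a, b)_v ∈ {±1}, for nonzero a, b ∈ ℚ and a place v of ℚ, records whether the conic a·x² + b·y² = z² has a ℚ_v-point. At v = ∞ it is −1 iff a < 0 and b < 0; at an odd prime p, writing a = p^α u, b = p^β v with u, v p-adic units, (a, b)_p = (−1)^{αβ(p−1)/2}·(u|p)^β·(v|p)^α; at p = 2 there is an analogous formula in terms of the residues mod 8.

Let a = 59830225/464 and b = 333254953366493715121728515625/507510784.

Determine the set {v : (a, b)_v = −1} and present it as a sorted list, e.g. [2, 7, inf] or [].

(a, b) ≡ (29, 1785) mod (ℚ^×)²; places V = {2, 3, 5, 7, 11, 13, 17, 29, ∞}.
(a,b)_29: α=-1, u≡4; β=2, v≡24 (mod 29); (4|29)=+1, (24|29)=+1; sign (−1)^0·+1^2·+1^-1 = +1.
(a,b)_2: α=-4, β=-22; u≡5, v≡1 (mod 8); ε(u)ε(v)=0·0, αω(v)=-4·0, βω(u)=-22·1; sum ≡ 0  ⇒  +1.
(a,b)_7: α=2, u≡4; β=7, v≡3 (mod 7); (4|7)=+1, (3|7)=-1; sign (−1)^0·+1^7·-1^2 = +1.
(a,b)_5: α=2, u≡1; β=11, v≡2 (mod 5); (1|5)=+1, (2|5)=-1; sign (−1)^0·+1^11·-1^2 = +1.
(a,b)_13: α=2, u≡1; β=4, v≡10 (mod 13); (1|13)=+1, (10|13)=+1; sign (−1)^0·+1^4·+1^2 = +1.
(a,b)_11: α=0, u≡2; β=-2, v≡5 (mod 11); (2|11)=-1, (5|11)=+1; sign (−1)^0·-1^-2·+1^0 = +1.
(a,b)_3: α=0, u≡2; β=5, v≡1 (mod 3); (2|3)=-1, (1|3)=+1; sign (−1)^0·-1^5·+1^0 = -1.
(a,b)_∞: sgn(29)=+, sgn(1785)=+, so +1.
(a,b)_17: α=2, u≡10; β=5, v≡3 (mod 17); (10|17)=-1, (3|17)=-1; sign (−1)^0·-1^5·-1^2 = -1.
|Ram(29, 1785)| = 2, even; anisotropic at {3, 17}.

[3, 17]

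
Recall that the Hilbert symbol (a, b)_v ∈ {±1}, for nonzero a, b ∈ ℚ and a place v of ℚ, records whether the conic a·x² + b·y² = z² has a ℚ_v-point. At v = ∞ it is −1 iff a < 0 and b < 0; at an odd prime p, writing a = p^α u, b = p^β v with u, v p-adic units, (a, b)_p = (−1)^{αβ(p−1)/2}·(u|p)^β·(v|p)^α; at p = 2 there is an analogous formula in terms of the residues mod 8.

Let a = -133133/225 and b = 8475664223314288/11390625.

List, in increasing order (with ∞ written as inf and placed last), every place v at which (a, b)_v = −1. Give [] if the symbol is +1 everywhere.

(a, b) ≡ (-2717, 247) mod (ℚ^×)²; places V = {2, 3, 5, 7, 11, 13, 19, ∞}.
(a,b)_11: α=1, u≡6; β=4, v≡4 (mod 11); (6|11)=-1, (4|11)=+1; sign (−1)^0·-1^4·+1^1 = +1.
(a,b)_2: α=0, β=4; u≡3, v≡7 (mod 8); ε(u)ε(v)=1·1, αω(v)=0·0, βω(u)=4·1; sum ≡ 1  ⇒  -1.
(a,b)_3: α=-2, u≡1; β=-6, v≡1 (mod 3); (1|3)=+1, (1|3)=+1; sign (−1)^0·+1^-6·+1^-2 = +1.
(a,b)_13: α=1, u≡4; β=3, v≡2 (mod 13); (4|13)=+1, (2|13)=-1; sign (−1)^0·+1^3·-1^1 = -1.
(a,b)_19: α=1, u≡5; β=3, v≡14 (mod 19); (5|19)=+1, (14|19)=-1; sign (−1)^1·+1^3·-1^1 = +1.
(a,b)_∞: sgn(-2717)=−, sgn(247)=+, so +1.
(a,b)_5: α=-2, u≡3; β=-6, v≡2 (mod 5); (3|5)=-1, (2|5)=-1; sign (−1)^0·-1^-6·-1^-2 = +1.
(a,b)_7: α=2, u≡6; β=4, v≡1 (mod 7); (6|7)=-1, (1|7)=+1; sign (−1)^0·-1^4·+1^2 = +1.
|Ram(-2717, 247)| = 2, even; anisotropic at {2, 13}.

[2, 13]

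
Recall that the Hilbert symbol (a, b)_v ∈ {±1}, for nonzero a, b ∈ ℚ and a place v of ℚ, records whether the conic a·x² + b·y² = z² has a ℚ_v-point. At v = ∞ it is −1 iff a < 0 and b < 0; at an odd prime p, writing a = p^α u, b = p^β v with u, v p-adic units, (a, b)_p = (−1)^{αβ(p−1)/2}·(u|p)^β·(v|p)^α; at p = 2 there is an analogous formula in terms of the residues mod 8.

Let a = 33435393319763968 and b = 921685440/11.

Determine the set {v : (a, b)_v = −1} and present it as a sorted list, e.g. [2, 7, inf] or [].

[5, 23]

(a, b) ≡ (247, 937365) mod (ℚ^×)²; places V = {2, 3, 5, 11, 13, 19, 23, ∞}.
(a,b)_5: α=0, u≡3; β=1, v≡3 (mod 5); (3|5)=-1, (3|5)=-1; sign (−1)^0·-1^1·-1^0 = -1.
(a,b)_2: α=22, β=6; u≡7, v≡5 (mod 8); ε(u)ε(v)=1·0, αω(v)=22·1, βω(u)=6·0; sum ≡ 0  ⇒  +1.
(a,b)_11: α=0, u≡5; β=-1, v≡5 (mod 11); (5|11)=+1, (5|11)=+1; sign (−1)^0·+1^-1·+1^0 = +1.
(a,b)_19: α=3, u≡13; β=1, v≡16 (mod 19); (13|19)=-1, (16|19)=+1; sign (−1)^1·-1^1·+1^3 = +1.
(a,b)_23: α=2, u≡14; β=1, v≡22 (mod 23); (14|23)=-1, (22|23)=-1; sign (−1)^0·-1^1·-1^2 = -1.
(a,b)_13: α=3, u≡5; β=3, v≡8 (mod 13); (5|13)=-1, (8|13)=-1; sign (−1)^0·-1^3·-1^3 = +1.
(a,b)_∞: sgn(247)=+, sgn(937365)=+, so +1.
(a,b)_3: α=0, u≡1; β=1, v≡2 (mod 3); (1|3)=+1, (2|3)=-1; sign (−1)^0·+1^1·-1^0 = +1.
(247, 937365 / ℚ) ramifies at {5, 23}: a division algebra.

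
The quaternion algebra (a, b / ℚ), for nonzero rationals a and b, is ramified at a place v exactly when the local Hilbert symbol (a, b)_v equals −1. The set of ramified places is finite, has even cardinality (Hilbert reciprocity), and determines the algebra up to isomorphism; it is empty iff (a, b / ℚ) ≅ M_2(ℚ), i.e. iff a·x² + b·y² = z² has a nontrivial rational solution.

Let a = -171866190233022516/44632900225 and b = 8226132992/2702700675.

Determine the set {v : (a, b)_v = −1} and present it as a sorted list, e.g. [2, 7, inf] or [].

[2, 7]

(a, b) ≡ (-17501, 231) mod (ℚ^×)²; places V = {2, 3, 5, 7, 11, 17, 19, 23, 29, 31, 37, 43, 47, ∞}.
(a,b)_31: α=-2, u≡19; β=0, v≡28 (mod 31); (19|31)=+1, (28|31)=+1; sign (−1)^0·+1^0·+1^-2 = +1.
(a,b)_7: α=4, u≡6; β=1, v≡5 (mod 7); (6|7)=-1, (5|7)=-1; sign (−1)^0·-1^1·-1^4 = -1.
(a,b)_∞: sgn(-17501)=−, sgn(231)=+, so +1.
(a,b)_3: α=4, u≡1; β=-5, v≡2 (mod 3); (1|3)=+1, (2|3)=-1; sign (−1)^0·+1^-5·-1^4 = +1.
(a,b)_29: α=-2, u≡15; β=-2, v≡22 (mod 29); (15|29)=-1, (22|29)=+1; sign (−1)^0·-1^-2·+1^-2 = +1.
(a,b)_17: α=2, u≡8; β=2, v≡10 (mod 17); (8|17)=+1, (10|17)=-1; sign (−1)^0·+1^2·-1^2 = +1.
(a,b)_2: α=2, β=10; u≡3, v≡7 (mod 8); ε(u)ε(v)=1·1, αω(v)=2·0, βω(u)=10·1; sum ≡ 1  ⇒  -1.
(a,b)_11: α=3, u≡3; β=1, v≡6 (mod 11); (3|11)=+1, (6|11)=-1; sign (−1)^1·+1^1·-1^3 = +1.
(a,b)_43: α=1, u≡17; β=0, v≡6 (mod 43); (17|43)=+1, (6|43)=+1; sign (−1)^0·+1^0·+1^1 = +1.
(a,b)_19: α=2, u≡4; β=2, v≡8 (mod 19); (4|19)=+1, (8|19)=-1; sign (−1)^0·+1^2·-1^2 = +1.
(a,b)_37: α=1, u≡13; β=0, v≡9 (mod 37); (13|37)=-1, (9|37)=+1; sign (−1)^0·-1^0·+1^1 = +1.
(a,b)_47: α=-2, u≡10; β=0, v≡15 (mod 47); (10|47)=-1, (15|47)=-1; sign (−1)^0·-1^0·-1^-2 = +1.
(a,b)_5: α=-2, u≡1; β=-2, v≡1 (mod 5); (1|5)=+1, (1|5)=+1; sign (−1)^0·+1^-2·+1^-2 = +1.
(a,b)_23: α=0, u≡4; β=-2, v≡6 (mod 23); (4|23)=+1, (6|23)=+1; sign (−1)^0·+1^-2·+1^0 = +1.
Ram(-17501, 231) = {2, 7}; no ℚ_2-point on the conic.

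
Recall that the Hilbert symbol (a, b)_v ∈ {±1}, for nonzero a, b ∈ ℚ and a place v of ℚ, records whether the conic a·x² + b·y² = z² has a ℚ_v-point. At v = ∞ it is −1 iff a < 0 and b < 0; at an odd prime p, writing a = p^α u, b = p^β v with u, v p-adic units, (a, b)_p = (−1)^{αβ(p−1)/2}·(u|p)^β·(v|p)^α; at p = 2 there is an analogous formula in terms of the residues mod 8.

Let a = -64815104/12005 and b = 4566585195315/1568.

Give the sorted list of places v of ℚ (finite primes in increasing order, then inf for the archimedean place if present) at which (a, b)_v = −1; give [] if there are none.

[2, 13, 37, 43]

Mod squares: a ≡ -4945, b ≡ 4535830. Check v ∈ {∞, 2, 3, 5, 7, 11, 13, 23, 37, 41, 43}.
v=∞: -4945 < 0 and 4535830 > 0  ⇒  (a,b)_∞ = +1.
v=3: a=3^0·(≡2), b=3^2·(≡1) mod 3; (2|3)=-1, (1|3)=+1; (−1)^{0·2·1}·(-1)^2·(+1)^0 = +1.
v=7: a=7^-4·(≡2), b=7^-2·(≡6) mod 7; (2|7)=+1, (6|7)=-1; (−1)^{-4·-2·3}·(+1)^-2·(-1)^-4 = +1.
v=41: a=41^0·(≡1), b=41^1·(≡6) mod 41; (1|41)=+1, (6|41)=-1; (−1)^{0·1·20}·(+1)^1·(-1)^0 = +1.
v=43: a=43^1·(≡10), b=43^2·(≡2) mod 43; (10|43)=+1, (2|43)=-1; (−1)^{1·2·21}·(+1)^2·(-1)^1 = -1.
v=37: a=37^0·(≡14), b=37^1·(≡16) mod 37; (14|37)=-1, (16|37)=+1; (−1)^{0·1·18}·(-1)^1·(+1)^0 = -1.
v=2: v_2(a)=16, v_2(b)=-5; units ≡ 7, 3 (mod 8); ε·ε+αω+βω = 1·1+16·1+-5·0 ≡ 1  ⇒  (a,b)_2 = -1.
v=11: a=11^0·(≡5), b=11^2·(≡7) mod 11; (5|11)=+1, (7|11)=-1; (−1)^{0·2·5}·(+1)^2·(-1)^0 = +1.
v=23: a=23^1·(≡19), b=23^1·(≡3) mod 23; (19|23)=-1, (3|23)=+1; (−1)^{1·1·11}·(-1)^1·(+1)^1 = +1.
v=13: a=13^0·(≡6), b=13^1·(≡4) mod 13; (6|13)=-1, (4|13)=+1; (−1)^{0·1·6}·(-1)^1·(+1)^0 = -1.
v=5: a=5^-1·(≡1), b=5^1·(≡1) mod 5; (1|5)=+1, (1|5)=+1; (−1)^{-1·1·2}·(+1)^1·(+1)^-1 = +1.
Ram(-4945, 4535830) = {2, 13, 37, 43}; no ℚ_2-point on the conic.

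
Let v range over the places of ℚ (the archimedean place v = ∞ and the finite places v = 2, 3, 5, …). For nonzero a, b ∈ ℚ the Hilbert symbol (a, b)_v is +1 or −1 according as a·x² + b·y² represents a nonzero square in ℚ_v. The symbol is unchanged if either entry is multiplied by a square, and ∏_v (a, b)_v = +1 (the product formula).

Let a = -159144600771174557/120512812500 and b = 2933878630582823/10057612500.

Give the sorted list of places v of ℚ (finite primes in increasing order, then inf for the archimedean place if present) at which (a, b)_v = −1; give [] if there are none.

[2, 19, 29, 37]

Mod squares: a ≡ -3159985, b ≡ 166315. Check v ∈ {∞, 2, 3, 5, 7, 11, 13, 19, 23, 29, 31, 37}.
v=5: a=5^-7·(≡2), b=5^-5·(≡3) mod 5; (2|5)=-1, (3|5)=-1; (−1)^{-7·-5·2}·(-1)^-5·(-1)^-7 = +1.
v=29: a=29^1·(≡17), b=29^3·(≡6) mod 29; (17|29)=-1, (6|29)=+1; (−1)^{1·3·14}·(-1)^3·(+1)^1 = -1.
v=∞: -3159985 < 0 and 166315 > 0  ⇒  (a,b)_∞ = +1.
v=11: a=11^2·(≡7), b=11^2·(≡8) mod 11; (7|11)=-1, (8|11)=-1; (−1)^{2·2·5}·(-1)^2·(-1)^2 = +1.
v=31: a=31^1·(≡11), b=31^1·(≡14) mod 31; (11|31)=-1, (14|31)=+1; (−1)^{1·1·15}·(-1)^1·(+1)^1 = +1.
v=7: a=7^8·(≡4), b=7^4·(≡4) mod 7; (4|7)=+1, (4|7)=+1; (−1)^{8·4·3}·(+1)^4·(+1)^8 = +1.
v=23: a=23^-2·(≡9), b=23^-2·(≡4) mod 23; (9|23)=+1, (4|23)=+1; (−1)^{-2·-2·11}·(+1)^-2·(+1)^-2 = +1.
v=2: v_2(a)=-2, v_2(b)=-2; units ≡ 7, 3 (mod 8); ε·ε+αω+βω = 1·1+-2·1+-2·0 ≡ 1  ⇒  (a,b)_2 = -1.
v=13: a=13^0·(≡10), b=13^-2·(≡5) mod 13; (10|13)=+1, (5|13)=-1; (−1)^{0·-2·6}·(+1)^-2·(-1)^0 = +1.
v=19: a=19^3·(≡5), b=19^2·(≡2) mod 19; (5|19)=+1, (2|19)=-1; (−1)^{3·2·9}·(+1)^2·(-1)^3 = -1.
v=37: a=37^1·(≡26), b=37^1·(≡2) mod 37; (26|37)=+1, (2|37)=-1; (−1)^{1·1·18}·(+1)^1·(-1)^1 = -1.
v=3: a=3^-6·(≡2), b=3^-2·(≡1) mod 3; (2|3)=-1, (1|3)=+1; (−1)^{-6·-2·1}·(-1)^-2·(+1)^-6 = +1.
|Ram(-3159985, 166315)| = 4, even; anisotropic at {2, 19, 29, 37}.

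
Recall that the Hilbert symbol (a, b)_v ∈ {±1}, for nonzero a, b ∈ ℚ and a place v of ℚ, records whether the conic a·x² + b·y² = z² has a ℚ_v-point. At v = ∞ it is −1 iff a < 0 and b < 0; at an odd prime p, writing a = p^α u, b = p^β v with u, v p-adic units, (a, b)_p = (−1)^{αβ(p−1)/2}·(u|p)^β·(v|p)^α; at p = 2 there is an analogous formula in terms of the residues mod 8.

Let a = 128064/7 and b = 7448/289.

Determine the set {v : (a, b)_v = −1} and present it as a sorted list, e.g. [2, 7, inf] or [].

[2, 3, 7, 23]

Mod squares: a ≡ 14007, b ≡ 38. Check v ∈ {∞, 2, 3, 7, 17, 19, 23, 29}.
v=19: a=19^0·(≡6), b=19^1·(≡3) mod 19; (6|19)=+1, (3|19)=-1; (−1)^{0·1·9}·(+1)^1·(-1)^0 = +1.
v=2: v_2(a)=6, v_2(b)=3; units ≡ 7, 3 (mod 8); ε·ε+αω+βω = 1·1+6·1+3·0 ≡ 1  ⇒  (a,b)_2 = -1.
v=∞: 14007 > 0 and 38 > 0  ⇒  (a,b)_∞ = +1.
v=7: a=7^-1·(≡6), b=7^2·(≡6) mod 7; (6|7)=-1, (6|7)=-1; (−1)^{-1·2·3}·(-1)^2·(-1)^-1 = -1.
v=23: a=23^1·(≡20), b=23^0·(≡5) mod 23; (20|23)=-1, (5|23)=-1; (−1)^{1·0·11}·(-1)^0·(-1)^1 = -1.
v=17: a=17^0·(≡15), b=17^-2·(≡2) mod 17; (15|17)=+1, (2|17)=+1; (−1)^{0·-2·8}·(+1)^-2·(+1)^0 = +1.
v=3: a=3^1·(≡1), b=3^0·(≡2) mod 3; (1|3)=+1, (2|3)=-1; (−1)^{1·0·1}·(+1)^0·(-1)^1 = -1.
v=29: a=29^1·(≡26), b=29^0·(≡5) mod 29; (26|29)=-1, (5|29)=+1; (−1)^{1·0·14}·(-1)^0·(+1)^1 = +1.
(14007, 38 / ℚ) ramifies at {2, 3, 7, 23}: a division algebra.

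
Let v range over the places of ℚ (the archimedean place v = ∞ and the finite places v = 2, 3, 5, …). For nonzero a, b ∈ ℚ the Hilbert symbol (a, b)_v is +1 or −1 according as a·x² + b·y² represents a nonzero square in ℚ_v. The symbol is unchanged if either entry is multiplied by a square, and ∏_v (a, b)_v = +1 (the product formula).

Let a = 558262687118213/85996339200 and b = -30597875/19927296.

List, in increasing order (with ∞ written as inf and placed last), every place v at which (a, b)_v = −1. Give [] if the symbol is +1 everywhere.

[2, 7]

(a, b) ≡ (154, -35) mod (ℚ^×)²; places V = {2, 3, 5, 7, 11, 17, 31, ∞}.
(a,b)_2: α=-19, β=-8; u≡5, v≡5 (mod 8); ε(u)ε(v)=0·0, αω(v)=-19·1, βω(u)=-8·1; sum ≡ 1  ⇒  -1.
(a,b)_5: α=-2, u≡1; β=3, v≡2 (mod 5); (1|5)=+1, (2|5)=-1; sign (−1)^0·+1^3·-1^-2 = +1.
(a,b)_7: α=3, u≡1; β=1, v≡1 (mod 7); (1|7)=+1, (1|7)=+1; sign (−1)^1·+1^1·+1^3 = -1.
(a,b)_∞: sgn(154)=+, sgn(-35)=−, so +1.
(a,b)_31: α=0, u≡29; β=-2, v≡23 (mod 31); (29|31)=-1, (23|31)=-1; sign (−1)^0·-1^-2·-1^0 = +1.
(a,b)_17: α=4, u≡15; β=2, v≡8 (mod 17); (15|17)=+1, (8|17)=+1; sign (−1)^0·+1^2·+1^4 = +1.
(a,b)_11: α=7, u≡9; β=2, v≡1 (mod 11); (9|11)=+1, (1|11)=+1; sign (−1)^0·+1^2·+1^7 = +1.
(a,b)_3: α=-8, u≡1; β=-4, v≡1 (mod 3); (1|3)=+1, (1|3)=+1; sign (−1)^0·+1^-4·+1^-8 = +1.
(154, -35 / ℚ) ramifies at {2, 7}: a division algebra.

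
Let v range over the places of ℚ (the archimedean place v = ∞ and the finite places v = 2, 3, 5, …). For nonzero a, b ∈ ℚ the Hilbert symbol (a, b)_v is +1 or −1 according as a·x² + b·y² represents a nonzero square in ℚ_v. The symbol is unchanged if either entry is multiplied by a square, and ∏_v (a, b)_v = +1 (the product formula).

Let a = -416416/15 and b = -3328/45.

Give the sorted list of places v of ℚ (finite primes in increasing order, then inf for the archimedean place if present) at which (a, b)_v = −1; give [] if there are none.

[7, inf]

(a, b) ≡ (-2310, -65) mod (ℚ^×)²; places V = {2, 3, 5, 7, 11, 13, ∞}.
(a,b)_3: α=-1, u≡1; β=-2, v≡1 (mod 3); (1|3)=+1, (1|3)=+1; sign (−1)^0·+1^-2·+1^-1 = +1.
(a,b)_11: α=1, u≡7; β=0, v≡5 (mod 11); (7|11)=-1, (5|11)=+1; sign (−1)^0·-1^0·+1^1 = +1.
(a,b)_7: α=1, u≡5; β=0, v≡6 (mod 7); (5|7)=-1, (6|7)=-1; sign (−1)^0·-1^0·-1^1 = -1.
(a,b)_2: α=5, β=8; u≡5, v≡7 (mod 8); ε(u)ε(v)=0·1, αω(v)=5·0, βω(u)=8·1; sum ≡ 0  ⇒  +1.
(a,b)_∞: sgn(-2310)=−, sgn(-65)=−, so -1.
(a,b)_13: α=2, u≡3; β=1, v≡5 (mod 13); (3|13)=+1, (5|13)=-1; sign (−1)^0·+1^1·-1^2 = +1.
(a,b)_5: α=-1, u≡3; β=-1, v≡3 (mod 5); (3|5)=-1, (3|5)=-1; sign (−1)^0·-1^-1·-1^-1 = +1.
Ram(-2310, -65) = {7, ∞}; no ℚ_7-point on the conic.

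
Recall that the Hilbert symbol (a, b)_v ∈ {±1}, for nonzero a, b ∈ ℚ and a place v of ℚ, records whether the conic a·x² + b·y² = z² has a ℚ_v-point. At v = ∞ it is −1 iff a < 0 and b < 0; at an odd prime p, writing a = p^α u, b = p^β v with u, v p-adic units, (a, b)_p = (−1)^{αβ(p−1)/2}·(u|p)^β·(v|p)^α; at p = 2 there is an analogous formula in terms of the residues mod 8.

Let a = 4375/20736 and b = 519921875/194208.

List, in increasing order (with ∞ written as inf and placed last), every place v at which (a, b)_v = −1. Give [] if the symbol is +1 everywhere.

[2, 11]

(a, b) ≡ (7, 462) mod (ℚ^×)²; places V = {2, 3, 5, 7, 11, 17, ∞}.
(a,b)_5: α=4, u≡2; β=8, v≡2 (mod 5); (2|5)=-1, (2|5)=-1; sign (−1)^0·-1^8·-1^4 = +1.
(a,b)_17: α=0, u≡7; β=-2, v≡7 (mod 17); (7|17)=-1, (7|17)=-1; sign (−1)^0·-1^-2·-1^0 = +1.
(a,b)_11: α=0, u≡8; β=3, v≡5 (mod 11); (8|11)=-1, (5|11)=+1; sign (−1)^0·-1^3·+1^0 = -1.
(a,b)_7: α=1, u≡1; β=-1, v≡6 (mod 7); (1|7)=+1, (6|7)=-1; sign (−1)^1·+1^-1·-1^1 = +1.
(a,b)_∞: sgn(7)=+, sgn(462)=+, so +1.
(a,b)_3: α=-4, u≡1; β=-1, v≡1 (mod 3); (1|3)=+1, (1|3)=+1; sign (−1)^0·+1^-1·+1^-4 = +1.
(a,b)_2: α=-8, β=-5; u≡7, v≡7 (mod 8); ε(u)ε(v)=1·1, αω(v)=-8·0, βω(u)=-5·0; sum ≡ 1  ⇒  -1.
(7, 462 / ℚ) ramifies at {2, 11}: a division algebra.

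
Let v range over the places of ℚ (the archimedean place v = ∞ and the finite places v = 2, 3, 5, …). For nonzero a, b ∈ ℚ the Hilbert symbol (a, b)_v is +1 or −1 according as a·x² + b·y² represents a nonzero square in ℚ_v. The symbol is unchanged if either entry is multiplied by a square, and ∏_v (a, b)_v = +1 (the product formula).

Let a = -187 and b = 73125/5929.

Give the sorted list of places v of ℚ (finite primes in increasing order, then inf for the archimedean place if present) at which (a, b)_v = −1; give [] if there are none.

[11, 13]

Mod squares: a ≡ -187, b ≡ 13. Check v ∈ {∞, 2, 3, 5, 7, 11, 13, 17}.
v=7: a=7^0·(≡2), b=7^-2·(≡5) mod 7; (2|7)=+1, (5|7)=-1; (−1)^{0·-2·3}·(+1)^-2·(-1)^0 = +1.
v=5: a=5^0·(≡3), b=5^4·(≡3) mod 5; (3|5)=-1, (3|5)=-1; (−1)^{0·4·2}·(-1)^4·(-1)^0 = +1.
v=13: a=13^0·(≡8), b=13^1·(≡9) mod 13; (8|13)=-1, (9|13)=+1; (−1)^{0·1·6}·(-1)^1·(+1)^0 = -1.
v=∞: -187 < 0 and 13 > 0  ⇒  (a,b)_∞ = +1.
v=17: a=17^1·(≡6), b=17^0·(≡15) mod 17; (6|17)=-1, (15|17)=+1; (−1)^{1·0·8}·(-1)^0·(+1)^1 = +1.
v=11: a=11^1·(≡5), b=11^-2·(≡6) mod 11; (5|11)=+1, (6|11)=-1; (−1)^{1·-2·5}·(+1)^-2·(-1)^1 = -1.
v=3: a=3^0·(≡2), b=3^2·(≡1) mod 3; (2|3)=-1, (1|3)=+1; (−1)^{0·2·1}·(-1)^2·(+1)^0 = +1.
v=2: v_2(a)=0, v_2(b)=0; units ≡ 5, 5 (mod 8); ε·ε+αω+βω = 0·0+0·1+0·1 ≡ 0  ⇒  (a,b)_2 = +1.
|Ram(-187, 13)| = 2, even; anisotropic at {11, 13}.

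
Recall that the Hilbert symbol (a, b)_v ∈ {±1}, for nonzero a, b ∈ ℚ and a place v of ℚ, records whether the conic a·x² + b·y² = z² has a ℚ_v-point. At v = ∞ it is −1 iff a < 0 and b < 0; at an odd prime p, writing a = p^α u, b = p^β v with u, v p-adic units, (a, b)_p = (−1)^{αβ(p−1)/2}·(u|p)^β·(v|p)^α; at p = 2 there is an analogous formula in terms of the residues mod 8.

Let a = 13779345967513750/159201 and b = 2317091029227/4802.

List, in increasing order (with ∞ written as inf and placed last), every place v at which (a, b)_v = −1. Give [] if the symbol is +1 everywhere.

[2, 41]

Mod squares: a ≡ 92278, b ≡ 1696006. Check v ∈ {∞, 2, 3, 5, 7, 13, 19, 29, 37, 41, 43}.
v=43: a=43^1·(≡12), b=43^1·(≡1) mod 43; (12|43)=-1, (1|43)=+1; (−1)^{1·1·21}·(-1)^1·(+1)^1 = +1.
v=3: a=3^-2·(≡1), b=3^2·(≡1) mod 3; (1|3)=+1, (1|3)=+1; (−1)^{-2·2·1}·(+1)^2·(+1)^-2 = +1.
v=29: a=29^3·(≡26), b=29^2·(≡23) mod 29; (26|29)=-1, (23|29)=+1; (−1)^{3·2·14}·(-1)^2·(+1)^3 = +1.
v=13: a=13^2·(≡9), b=13^1·(≡8) mod 13; (9|13)=+1, (8|13)=-1; (−1)^{2·1·6}·(+1)^1·(-1)^2 = +1.
v=2: v_2(a)=1, v_2(b)=-1; units ≡ 3, 3 (mod 8); ε·ε+αω+βω = 1·1+1·1+-1·1 ≡ 1  ⇒  (a,b)_2 = -1.
v=19: a=19^-2·(≡3), b=19^2·(≡7) mod 19; (3|19)=-1, (7|19)=+1; (−1)^{-2·2·9}·(-1)^2·(+1)^-2 = +1.
v=7: a=7^-2·(≡1), b=7^-4·(≡1) mod 7; (1|7)=+1, (1|7)=+1; (−1)^{-2·-4·3}·(+1)^-4·(+1)^-2 = +1.
v=41: a=41^2·(≡19), b=41^1·(≡19) mod 41; (19|41)=-1, (19|41)=-1; (−1)^{2·1·20}·(-1)^1·(-1)^2 = -1.
v=∞: 92278 > 0 and 1696006 > 0  ⇒  (a,b)_∞ = +1.
v=37: a=37^1·(≡5), b=37^1·(≡8) mod 37; (5|37)=-1, (8|37)=-1; (−1)^{1·1·18}·(-1)^1·(-1)^1 = +1.
v=5: a=5^4·(≡2), b=5^0·(≡1) mod 5; (2|5)=-1, (1|5)=+1; (−1)^{4·0·2}·(-1)^0·(+1)^4 = +1.
(92278, 1696006 / ℚ) ramifies at {2, 41}: a division algebra.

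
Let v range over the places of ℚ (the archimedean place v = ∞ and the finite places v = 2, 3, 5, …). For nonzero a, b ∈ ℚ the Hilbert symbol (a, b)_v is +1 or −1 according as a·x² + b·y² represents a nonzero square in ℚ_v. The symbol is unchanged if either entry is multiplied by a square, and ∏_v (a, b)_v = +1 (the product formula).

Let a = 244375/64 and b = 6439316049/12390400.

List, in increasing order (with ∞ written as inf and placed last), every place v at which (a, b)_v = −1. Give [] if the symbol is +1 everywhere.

(a, b) ≡ (391, 8833081) mod (ℚ^×)²; places V = {2, 3, 5, 11, 17, 19, 23, 29, 41, ∞}.
(a,b)_11: α=0, u≡6; β=-2, v≡1 (mod 11); (6|11)=-1, (1|11)=+1; sign (−1)^0·-1^-2·+1^0 = +1.
(a,b)_23: α=1, u≡14; β=1, v≡3 (mod 23); (14|23)=-1, (3|23)=+1; sign (−1)^1·-1^1·+1^1 = +1.
(a,b)_29: α=0, u≡18; β=1, v≡19 (mod 29); (18|29)=-1, (19|29)=-1; sign (−1)^0·-1^1·-1^0 = -1.
(a,b)_5: α=4, u≡4; β=-2, v≡4 (mod 5); (4|5)=+1, (4|5)=+1; sign (−1)^0·+1^-2·+1^4 = +1.
(a,b)_19: α=0, u≡5; β=1, v≡5 (mod 19); (5|19)=+1, (5|19)=+1; sign (−1)^0·+1^1·+1^0 = +1.
(a,b)_2: α=-6, β=-12; u≡7, v≡1 (mod 8); ε(u)ε(v)=1·0, αω(v)=-6·0, βω(u)=-12·0; sum ≡ 0  ⇒  +1.
(a,b)_41: α=0, u≡6; β=1, v≡24 (mod 41); (6|41)=-1, (24|41)=-1; sign (−1)^0·-1^1·-1^0 = -1.
(a,b)_17: α=1, u≡6; β=1, v≡7 (mod 17); (6|17)=-1, (7|17)=-1; sign (−1)^0·-1^1·-1^1 = +1.
(a,b)_∞: sgn(391)=+, sgn(8833081)=+, so +1.
(a,b)_3: α=0, u≡1; β=6, v≡1 (mod 3); (1|3)=+1, (1|3)=+1; sign (−1)^0·+1^6·+1^0 = +1.
|Ram(391, 8833081)| = 2, even; anisotropic at {29, 41}.

[29, 41]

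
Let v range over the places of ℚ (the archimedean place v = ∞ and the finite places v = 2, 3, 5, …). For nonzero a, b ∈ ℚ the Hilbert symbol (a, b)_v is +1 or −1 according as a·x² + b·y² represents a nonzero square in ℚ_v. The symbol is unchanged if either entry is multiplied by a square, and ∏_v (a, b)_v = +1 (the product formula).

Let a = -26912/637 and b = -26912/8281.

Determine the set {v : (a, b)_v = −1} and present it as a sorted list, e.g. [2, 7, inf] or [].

[13, inf]

(a, b) ≡ (-26, -2) mod (ℚ^×)²; places V = {2, 7, 13, 29, ∞}.
(a,b)_29: α=2, u≡3; β=2, v≡27 (mod 29); (3|29)=-1, (27|29)=-1; sign (−1)^0·-1^2·-1^2 = +1.
(a,b)_∞: sgn(-26)=−, sgn(-2)=−, so -1.
(a,b)_2: α=5, β=5; u≡3, v≡7 (mod 8); ε(u)ε(v)=1·1, αω(v)=5·0, βω(u)=5·1; sum ≡ 0  ⇒  +1.
(a,b)_13: α=-1, u≡5; β=-2, v≡5 (mod 13); (5|13)=-1, (5|13)=-1; sign (−1)^0·-1^-2·-1^-1 = -1.
(a,b)_7: α=-2, u≡4; β=-2, v≡3 (mod 7); (4|7)=+1, (3|7)=-1; sign (−1)^0·+1^-2·-1^-2 = +1.
|Ram(-26, -2)| = 2, even; anisotropic at {13, ∞}.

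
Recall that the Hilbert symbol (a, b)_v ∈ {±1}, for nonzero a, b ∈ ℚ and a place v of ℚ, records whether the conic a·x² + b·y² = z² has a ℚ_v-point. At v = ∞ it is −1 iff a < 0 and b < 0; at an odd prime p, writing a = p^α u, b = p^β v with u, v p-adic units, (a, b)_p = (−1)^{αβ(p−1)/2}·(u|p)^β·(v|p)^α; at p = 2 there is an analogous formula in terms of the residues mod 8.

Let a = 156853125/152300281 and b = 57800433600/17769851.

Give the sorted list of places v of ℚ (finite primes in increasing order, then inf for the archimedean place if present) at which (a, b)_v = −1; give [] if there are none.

[]

(a, b) ≡ (165, 29029) mod (ℚ^×)²; places V = {2, 3, 5, 7, 11, 13, 29, 31, 41, 43, ∞}.
(a,b)_5: α=5, u≡3; β=2, v≡4 (mod 5); (3|5)=-1, (4|5)=+1; sign (−1)^0·-1^2·+1^5 = +1.
(a,b)_3: α=3, u≡1; β=4, v≡1 (mod 3); (1|3)=+1, (1|3)=+1; sign (−1)^0·+1^4·+1^3 = +1.
(a,b)_43: α=-2, u≡36; β=0, v≡15 (mod 43); (36|43)=+1, (15|43)=+1; sign (−1)^0·+1^0·+1^-2 = +1.
(a,b)_2: α=0, β=6; u≡5, v≡5 (mod 8); ε(u)ε(v)=0·0, αω(v)=0·1, βω(u)=6·1; sum ≡ 0  ⇒  +1.
(a,b)_∞: sgn(165)=+, sgn(29029)=+, so +1.
(a,b)_11: α=1, u≡9; β=-1, v≡10 (mod 11); (9|11)=+1, (10|11)=-1; sign (−1)^1·+1^-1·-1^1 = +1.
(a,b)_13: α=2, u≡1; β=3, v≡3 (mod 13); (1|13)=+1, (3|13)=+1; sign (−1)^0·+1^3·+1^2 = +1.
(a,b)_7: α=-2, u≡2; β=1, v≡5 (mod 7); (2|7)=+1, (5|7)=-1; sign (−1)^0·+1^1·-1^-2 = +1.
(a,b)_41: α=-2, u≡32; β=-2, v≡40 (mod 41); (32|41)=+1, (40|41)=+1; sign (−1)^0·+1^-2·+1^-2 = +1.
(a,b)_31: α=0, u≡18; β=-2, v≡23 (mod 31); (18|31)=+1, (23|31)=-1; sign (−1)^0·+1^-2·-1^0 = +1.
(a,b)_29: α=0, u≡9; β=1, v≡18 (mod 29); (9|29)=+1, (18|29)=-1; sign (−1)^0·+1^1·-1^0 = +1.
Every local symbol is +1, so the conic 165·x² + 29029·y² = z² has ℚ_v-points for all v and hence a ℚ-point; (a, b / ℚ) ≅ M_2(ℚ).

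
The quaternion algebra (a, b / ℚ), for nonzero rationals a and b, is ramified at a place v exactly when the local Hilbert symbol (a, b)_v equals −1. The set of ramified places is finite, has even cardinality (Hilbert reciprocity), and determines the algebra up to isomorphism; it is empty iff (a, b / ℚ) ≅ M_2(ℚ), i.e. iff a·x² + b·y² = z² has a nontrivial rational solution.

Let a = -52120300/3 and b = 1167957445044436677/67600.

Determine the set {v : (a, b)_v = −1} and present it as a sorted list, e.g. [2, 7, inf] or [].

[3, 19, 23, 43]

(a, b) ≡ (-1563609, 1653) mod (ℚ^×)²; places V = {2, 3, 5, 13, 17, 19, 23, 29, 31, 43, ∞}.
(a,b)_3: α=-1, u≡2; β=3, v≡2 (mod 3); (2|3)=-1, (2|3)=-1; sign (−1)^1·-1^3·-1^-1 = -1.
(a,b)_5: α=2, u≡1; β=-2, v≡3 (mod 5); (1|5)=+1, (3|5)=-1; sign (−1)^0·+1^-2·-1^2 = +1.
(a,b)_13: α=0, u≡5; β=-2, v≡2 (mod 13); (5|13)=-1, (2|13)=-1; sign (−1)^0·-1^-2·-1^0 = +1.
(a,b)_43: α=1, u≡9; β=2, v≡32 (mod 43); (9|43)=+1, (32|43)=-1; sign (−1)^0·+1^2·-1^1 = -1.
(a,b)_19: α=0, u≡2; β=1, v≡9 (mod 19); (2|19)=-1, (9|19)=+1; sign (−1)^0·-1^1·+1^0 = -1.
(a,b)_2: α=2, β=-4; u≡7, v≡5 (mod 8); ε(u)ε(v)=1·0, αω(v)=2·1, βω(u)=-4·0; sum ≡ 0  ⇒  +1.
(a,b)_17: α=1, u≡11; β=4, v≡16 (mod 17); (11|17)=-1, (16|17)=+1; sign (−1)^0·-1^4·+1^1 = +1.
(a,b)_29: α=0, u≡22; β=1, v≡24 (mod 29); (22|29)=+1, (24|29)=+1; sign (−1)^0·+1^1·+1^0 = +1.
(a,b)_∞: sgn(-1563609)=−, sgn(1653)=+, so +1.
(a,b)_31: α=1, u≡26; β=2, v≡20 (mod 31); (26|31)=-1, (20|31)=+1; sign (−1)^0·-1^2·+1^1 = +1.
(a,b)_23: α=1, u≡7; β=2, v≡20 (mod 23); (7|23)=-1, (20|23)=-1; sign (−1)^0·-1^2·-1^1 = -1.
(-1563609, 1653 / ℚ) ramifies at {3, 19, 23, 43}: a division algebra.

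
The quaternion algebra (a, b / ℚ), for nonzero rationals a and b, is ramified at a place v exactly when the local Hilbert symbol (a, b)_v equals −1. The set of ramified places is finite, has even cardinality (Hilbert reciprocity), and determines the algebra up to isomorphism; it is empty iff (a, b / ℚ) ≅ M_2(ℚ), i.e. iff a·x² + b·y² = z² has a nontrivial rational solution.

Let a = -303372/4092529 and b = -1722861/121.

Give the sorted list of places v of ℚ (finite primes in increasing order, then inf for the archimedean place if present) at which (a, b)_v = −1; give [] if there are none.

[23, 29, 41, inf]

(a, b) ≡ (-3, -191429) mod (ℚ^×)²; places V = {2, 3, 7, 11, 17, 23, 29, 41, 53, ∞}.
(a,b)_29: α=0, u≡10; β=1, v≡14 (mod 29); (10|29)=-1, (14|29)=-1; sign (−1)^0·-1^1·-1^0 = -1.
(a,b)_23: α=0, u≡21; β=1, v≡16 (mod 23); (21|23)=-1, (16|23)=+1; sign (−1)^0·-1^1·+1^0 = -1.
(a,b)_∞: sgn(-3)=−, sgn(-191429)=−, so -1.
(a,b)_3: α=3, u≡2; β=2, v≡1 (mod 3); (2|3)=-1, (1|3)=+1; sign (−1)^0·-1^2·+1^3 = +1.
(a,b)_41: α=0, u≡6; β=1, v≡39 (mod 41); (6|41)=-1, (39|41)=+1; sign (−1)^0·-1^1·+1^0 = -1.
(a,b)_53: α=2, u≡34; β=0, v≡36 (mod 53); (34|53)=-1, (36|53)=+1; sign (−1)^0·-1^0·+1^2 = +1.
(a,b)_7: α=-2, u≡2; β=1, v≡2 (mod 7); (2|7)=+1, (2|7)=+1; sign (−1)^0·+1^1·+1^-2 = +1.
(a,b)_17: α=-4, u≡12; β=0, v≡2 (mod 17); (12|17)=-1, (2|17)=+1; sign (−1)^0·-1^0·+1^-4 = +1.
(a,b)_11: α=0, u≡8; β=-2, v≡3 (mod 11); (8|11)=-1, (3|11)=+1; sign (−1)^0·-1^-2·+1^0 = +1.
(a,b)_2: α=2, β=0; u≡5, v≡3 (mod 8); ε(u)ε(v)=0·1, αω(v)=2·1, βω(u)=0·1; sum ≡ 0  ⇒  +1.
Ram(-3, -191429) = {23, 29, 41, ∞}; no ℚ_23-point on the conic.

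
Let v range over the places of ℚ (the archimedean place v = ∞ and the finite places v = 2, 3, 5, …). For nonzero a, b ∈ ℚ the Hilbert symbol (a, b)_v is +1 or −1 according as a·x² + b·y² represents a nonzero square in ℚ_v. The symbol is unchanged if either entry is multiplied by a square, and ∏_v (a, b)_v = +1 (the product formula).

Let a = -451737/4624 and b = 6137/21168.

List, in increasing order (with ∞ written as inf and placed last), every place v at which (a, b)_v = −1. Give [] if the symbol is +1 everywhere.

[2, 11]

(a, b) ≡ (-33, 51) mod (ℚ^×)²; places V = {2, 3, 7, 11, 13, 17, 19, ∞}.
(a,b)_∞: sgn(-33)=−, sgn(51)=+, so +1.
(a,b)_2: α=-4, β=-4; u≡7, v≡3 (mod 8); ε(u)ε(v)=1·1, αω(v)=-4·1, βω(u)=-4·0; sum ≡ 1  ⇒  -1.
(a,b)_17: α=-2, u≡13; β=1, v≡7 (mod 17); (13|17)=+1, (7|17)=-1; sign (−1)^0·+1^1·-1^-2 = +1.
(a,b)_11: α=1, u≡10; β=0, v≡8 (mod 11); (10|11)=-1, (8|11)=-1; sign (−1)^0·-1^0·-1^1 = -1.
(a,b)_7: α=0, u≡2; β=-2, v≡1 (mod 7); (2|7)=+1, (1|7)=+1; sign (−1)^0·+1^-2·+1^0 = +1.
(a,b)_3: α=5, u≡1; β=-3, v≡2 (mod 3); (1|3)=+1, (2|3)=-1; sign (−1)^1·+1^-3·-1^5 = +1.
(a,b)_19: α=0, u≡1; β=2, v≡18 (mod 19); (1|19)=+1, (18|19)=-1; sign (−1)^0·+1^2·-1^0 = +1.
(a,b)_13: α=2, u≡2; β=0, v≡10 (mod 13); (2|13)=-1, (10|13)=+1; sign (−1)^0·-1^0·+1^2 = +1.
|Ram(-33, 51)| = 2, even; anisotropic at {2, 11}.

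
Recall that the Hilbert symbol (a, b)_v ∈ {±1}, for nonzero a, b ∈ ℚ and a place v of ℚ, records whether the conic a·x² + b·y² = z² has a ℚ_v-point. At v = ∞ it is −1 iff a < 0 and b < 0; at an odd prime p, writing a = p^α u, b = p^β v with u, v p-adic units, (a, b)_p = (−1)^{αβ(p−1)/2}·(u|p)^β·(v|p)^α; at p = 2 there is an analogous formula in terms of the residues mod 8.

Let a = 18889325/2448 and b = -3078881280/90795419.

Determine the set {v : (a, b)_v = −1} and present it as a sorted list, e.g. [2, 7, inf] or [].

[11, 17, 23, 29]

(a, b) ≡ (35581, -1595) mod (ℚ^×)²; places V = {2, 3, 5, 7, 11, 13, 17, 19, 23, 29, ∞}.
(a,b)_11: α=0, u≡8; β=-1, v≡5 (mod 11); (8|11)=-1, (5|11)=+1; sign (−1)^0·-1^-1·+1^0 = -1.
(a,b)_3: α=-2, u≡1; β=4, v≡1 (mod 3); (1|3)=+1, (1|3)=+1; sign (−1)^0·+1^4·+1^-2 = +1.
(a,b)_5: α=2, u≡1; β=1, v≡1 (mod 5); (1|5)=+1, (1|5)=+1; sign (−1)^0·+1^1·+1^2 = +1.
(a,b)_29: α=0, u≡17; β=1, v≡26 (mod 29); (17|29)=-1, (26|29)=-1; sign (−1)^0·-1^1·-1^0 = -1.
(a,b)_19: α=2, u≡13; β=0, v≡7 (mod 19); (13|19)=-1, (7|19)=+1; sign (−1)^0·-1^0·+1^2 = +1.
(a,b)_∞: sgn(35581)=+, sgn(-1595)=−, so +1.
(a,b)_2: α=-4, β=18; u≡5, v≡5 (mod 8); ε(u)ε(v)=0·0, αω(v)=-4·1, βω(u)=18·1; sum ≡ 0  ⇒  +1.
(a,b)_17: α=-1, u≡8; β=-2, v≡10 (mod 17); (8|17)=+1, (10|17)=-1; sign (−1)^0·+1^-2·-1^-1 = -1.
(a,b)_23: α=1, u≡6; β=0, v≡17 (mod 23); (6|23)=+1, (17|23)=-1; sign (−1)^0·+1^0·-1^1 = -1.
(a,b)_13: α=1, u≡7; β=-4, v≡12 (mod 13); (7|13)=-1, (12|13)=+1; sign (−1)^0·-1^-4·+1^1 = +1.
(a,b)_7: α=1, u≡2; β=0, v≡1 (mod 7); (2|7)=+1, (1|7)=+1; sign (−1)^0·+1^0·+1^1 = +1.
Ram(35581, -1595) = {11, 17, 23, 29}; no ℚ_11-point on the conic.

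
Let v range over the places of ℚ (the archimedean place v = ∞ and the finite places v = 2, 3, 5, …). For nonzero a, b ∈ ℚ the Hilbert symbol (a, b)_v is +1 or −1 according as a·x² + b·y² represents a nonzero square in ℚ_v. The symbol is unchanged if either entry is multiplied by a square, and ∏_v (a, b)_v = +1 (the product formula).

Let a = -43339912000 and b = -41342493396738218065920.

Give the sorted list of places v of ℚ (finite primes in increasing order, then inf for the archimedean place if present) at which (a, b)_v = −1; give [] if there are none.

Mod squares: a ≡ -1045, b ≡ -1955. Check v ∈ {∞, 2, 3, 5, 7, 11, 17, 19, 23}.
v=5: a=5^3·(≡4), b=5^1·(≡1) mod 5; (4|5)=+1, (1|5)=+1; (−1)^{3·1·2}·(+1)^1·(+1)^3 = +1.
v=3: a=3^0·(≡2), b=3^4·(≡1) mod 3; (2|3)=-1, (1|3)=+1; (−1)^{0·4·1}·(-1)^4·(+1)^0 = +1.
v=19: a=19^1·(≡2), b=19^0·(≡15) mod 19; (2|19)=-1, (15|19)=-1; (−1)^{1·0·9}·(-1)^0·(-1)^1 = -1.
v=∞: -1045 < 0 and -1955 < 0  ⇒  (a,b)_∞ = -1.
v=7: a=7^2·(≡3), b=7^6·(≡6) mod 7; (3|7)=-1, (6|7)=-1; (−1)^{2·6·3}·(-1)^6·(-1)^2 = +1.
v=2: v_2(a)=6, v_2(b)=16; units ≡ 3, 5 (mod 8); ε·ε+αω+βω = 1·0+6·1+16·1 ≡ 0  ⇒  (a,b)_2 = +1.
v=17: a=17^0·(≡13), b=17^1·(≡4) mod 17; (13|17)=+1, (4|17)=+1; (−1)^{0·1·8}·(+1)^1·(+1)^0 = +1.
v=23: a=23^2·(≡1), b=23^5·(≡20) mod 23; (1|23)=+1, (20|23)=-1; (−1)^{2·5·11}·(+1)^5·(-1)^2 = +1.
v=11: a=11^1·(≡1), b=11^2·(≡3) mod 11; (1|11)=+1, (3|11)=+1; (−1)^{1·2·5}·(+1)^2·(+1)^1 = +1.
|Ram(-1045, -1955)| = 2, even; anisotropic at {19, ∞}.

[19, inf]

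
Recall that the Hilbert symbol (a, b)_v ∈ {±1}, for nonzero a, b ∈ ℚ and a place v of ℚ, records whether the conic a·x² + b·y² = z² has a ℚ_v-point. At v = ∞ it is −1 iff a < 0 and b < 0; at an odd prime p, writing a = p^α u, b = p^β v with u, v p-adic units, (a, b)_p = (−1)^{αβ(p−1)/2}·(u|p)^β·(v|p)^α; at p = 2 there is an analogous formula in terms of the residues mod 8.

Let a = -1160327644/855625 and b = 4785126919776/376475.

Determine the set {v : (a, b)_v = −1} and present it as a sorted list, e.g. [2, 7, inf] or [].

[11, 23, 29, 31]

(a, b) ≡ (-31, 14674) mod (ℚ^×)²; places V = {2, 3, 5, 7, 11, 19, 23, 29, 31, 37, ∞}.
(a,b)_∞: sgn(-31)=−, sgn(14674)=+, so +1.
(a,b)_23: α=2, u≡14; β=3, v≡21 (mod 23); (14|23)=-1, (21|23)=-1; sign (−1)^0·-1^3·-1^2 = -1.
(a,b)_31: α=1, u≡15; β=2, v≡26 (mod 31); (15|31)=-1, (26|31)=-1; sign (−1)^0·-1^2·-1^1 = -1.
(a,b)_3: α=0, u≡2; β=2, v≡1 (mod 3); (2|3)=-1, (1|3)=+1; sign (−1)^0·-1^2·+1^0 = +1.
(a,b)_2: α=2, β=5; u≡1, v≡1 (mod 8); ε(u)ε(v)=0·0, αω(v)=2·0, βω(u)=5·0; sum ≡ 0  ⇒  +1.
(a,b)_19: α=2, u≡6; β=0, v≡5 (mod 19); (6|19)=+1, (5|19)=+1; sign (−1)^0·+1^0·+1^2 = +1.
(a,b)_29: α=0, u≡3; β=1, v≡22 (mod 29); (3|29)=-1, (22|29)=+1; sign (−1)^0·-1^1·+1^0 = -1.
(a,b)_5: α=-4, u≡4; β=-2, v≡4 (mod 5); (4|5)=+1, (4|5)=+1; sign (−1)^0·+1^-2·+1^-4 = +1.
(a,b)_11: α=0, u≡8; β=-1, v≡4 (mod 11); (8|11)=-1, (4|11)=+1; sign (−1)^0·-1^-1·+1^0 = -1.
(a,b)_7: α=2, u≡4; β=2, v≡2 (mod 7); (4|7)=+1, (2|7)=+1; sign (−1)^0·+1^2·+1^2 = +1.
(a,b)_37: α=-2, u≡24; β=-2, v≡29 (mod 37); (24|37)=-1, (29|37)=-1; sign (−1)^0·-1^-2·-1^-2 = +1.
(-31, 14674 / ℚ) ramifies at {11, 23, 29, 31}: a division algebra.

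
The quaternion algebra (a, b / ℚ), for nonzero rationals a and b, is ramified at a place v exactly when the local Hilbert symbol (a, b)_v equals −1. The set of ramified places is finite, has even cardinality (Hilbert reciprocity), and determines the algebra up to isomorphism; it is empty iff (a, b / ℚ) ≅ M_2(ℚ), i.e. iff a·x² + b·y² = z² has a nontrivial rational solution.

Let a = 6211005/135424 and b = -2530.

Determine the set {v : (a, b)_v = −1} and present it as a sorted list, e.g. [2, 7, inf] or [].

[2, 3, 31, 37]

(a, b) ≡ (17205, -2530) mod (ℚ^×)²; places V = {2, 3, 5, 11, 19, 23, 31, 37, ∞}.
(a,b)_2: α=-8, β=1; u≡5, v≡7 (mod 8); ε(u)ε(v)=0·1, αω(v)=-8·0, βω(u)=1·1; sum ≡ 1  ⇒  -1.
(a,b)_19: α=2, u≡13; β=0, v≡16 (mod 19); (13|19)=-1, (16|19)=+1; sign (−1)^0·-1^0·+1^2 = +1.
(a,b)_31: α=1, u≡4; β=0, v≡12 (mod 31); (4|31)=+1, (12|31)=-1; sign (−1)^0·+1^0·-1^1 = -1.
(a,b)_23: α=-2, u≡13; β=1, v≡5 (mod 23); (13|23)=+1, (5|23)=-1; sign (−1)^0·+1^1·-1^-2 = +1.
(a,b)_∞: sgn(17205)=+, sgn(-2530)=−, so +1.
(a,b)_3: α=1, u≡2; β=0, v≡2 (mod 3); (2|3)=-1, (2|3)=-1; sign (−1)^0·-1^0·-1^1 = -1.
(a,b)_11: α=0, u≡3; β=1, v≡1 (mod 11); (3|11)=+1, (1|11)=+1; sign (−1)^0·+1^1·+1^0 = +1.
(a,b)_37: α=1, u≡36; β=0, v≡23 (mod 37); (36|37)=+1, (23|37)=-1; sign (−1)^0·+1^0·-1^1 = -1.
(a,b)_5: α=1, u≡4; β=1, v≡4 (mod 5); (4|5)=+1, (4|5)=+1; sign (−1)^0·+1^1·+1^1 = +1.
|Ram(17205, -2530)| = 4, even; anisotropic at {2, 3, 31, 37}.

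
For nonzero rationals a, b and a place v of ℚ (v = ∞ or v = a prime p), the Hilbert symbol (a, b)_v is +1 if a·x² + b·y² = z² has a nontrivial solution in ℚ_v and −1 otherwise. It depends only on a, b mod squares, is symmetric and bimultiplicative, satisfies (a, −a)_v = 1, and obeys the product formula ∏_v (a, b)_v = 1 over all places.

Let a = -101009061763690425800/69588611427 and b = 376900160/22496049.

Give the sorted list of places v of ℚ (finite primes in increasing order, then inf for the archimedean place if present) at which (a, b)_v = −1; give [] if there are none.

Mod squares: a ≡ -2886, b ≡ 65. Check v ∈ {∞, 2, 3, 5, 7, 13, 17, 31, 37, 43}.
v=5: a=5^2·(≡4), b=5^1·(≡3) mod 5; (4|5)=+1, (3|5)=-1; (−1)^{2·1·2}·(+1)^1·(-1)^2 = +1.
v=13: a=13^7·(≡10), b=13^1·(≡8) mod 13; (10|13)=+1, (8|13)=-1; (−1)^{7·1·6}·(+1)^1·(-1)^7 = -1.
v=3: a=3^-1·(≡1), b=3^-4·(≡2) mod 3; (1|3)=+1, (2|3)=-1; (−1)^{-1·-4·1}·(+1)^-4·(-1)^-1 = -1.
v=2: v_2(a)=3, v_2(b)=6; units ≡ 5, 1 (mod 8); ε·ε+αω+βω = 0·0+3·0+6·1 ≡ 0  ⇒  (a,b)_2 = +1.
v=37: a=37^1·(≡9), b=37^0·(≡21) mod 37; (9|37)=+1, (21|37)=+1; (−1)^{1·0·18}·(+1)^0·(+1)^1 = +1.
v=17: a=17^-6·(≡4), b=17^-2·(≡3) mod 17; (4|17)=+1, (3|17)=-1; (−1)^{-6·-2·8}·(+1)^-2·(-1)^-6 = +1.
v=43: a=43^2·(≡9), b=43^2·(≡22) mod 43; (9|43)=+1, (22|43)=-1; (−1)^{2·2·21}·(+1)^2·(-1)^2 = +1.
v=31: a=31^-2·(≡9), b=31^-2·(≡13) mod 31; (9|31)=+1, (13|31)=-1; (−1)^{-2·-2·15}·(+1)^-2·(-1)^-2 = +1.
v=7: a=7^6·(≡6), b=7^2·(≡1) mod 7; (6|7)=-1, (1|7)=+1; (−1)^{6·2·3}·(-1)^2·(+1)^6 = +1.
v=∞: -2886 < 0 and 65 > 0  ⇒  (a,b)_∞ = +1.
Ram(-2886, 65) = {3, 13}; no ℚ_3-point on the conic.

[3, 13]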